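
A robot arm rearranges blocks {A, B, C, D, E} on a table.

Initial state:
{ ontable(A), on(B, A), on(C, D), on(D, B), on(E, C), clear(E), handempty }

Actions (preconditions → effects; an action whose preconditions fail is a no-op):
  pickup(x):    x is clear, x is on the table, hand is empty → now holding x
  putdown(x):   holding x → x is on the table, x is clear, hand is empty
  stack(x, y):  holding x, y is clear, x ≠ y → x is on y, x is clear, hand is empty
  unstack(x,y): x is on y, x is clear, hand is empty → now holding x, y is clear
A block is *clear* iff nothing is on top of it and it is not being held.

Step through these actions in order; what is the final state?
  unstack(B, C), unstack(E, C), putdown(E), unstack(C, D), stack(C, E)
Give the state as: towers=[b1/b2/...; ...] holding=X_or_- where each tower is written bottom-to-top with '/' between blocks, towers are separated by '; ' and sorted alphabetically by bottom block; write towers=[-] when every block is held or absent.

towers=[A/B/D; E/C] holding=-

step 1 (unstack(B, C)) [no-op]: towers=[A/B/D/C/E] holding=-
step 2 (unstack(E, C)): towers=[A/B/D/C] holding=E
step 3 (putdown(E)): towers=[A/B/D/C; E] holding=-
step 4 (unstack(C, D)): towers=[A/B/D; E] holding=C
step 5 (stack(C, E)): towers=[A/B/D; E/C] holding=-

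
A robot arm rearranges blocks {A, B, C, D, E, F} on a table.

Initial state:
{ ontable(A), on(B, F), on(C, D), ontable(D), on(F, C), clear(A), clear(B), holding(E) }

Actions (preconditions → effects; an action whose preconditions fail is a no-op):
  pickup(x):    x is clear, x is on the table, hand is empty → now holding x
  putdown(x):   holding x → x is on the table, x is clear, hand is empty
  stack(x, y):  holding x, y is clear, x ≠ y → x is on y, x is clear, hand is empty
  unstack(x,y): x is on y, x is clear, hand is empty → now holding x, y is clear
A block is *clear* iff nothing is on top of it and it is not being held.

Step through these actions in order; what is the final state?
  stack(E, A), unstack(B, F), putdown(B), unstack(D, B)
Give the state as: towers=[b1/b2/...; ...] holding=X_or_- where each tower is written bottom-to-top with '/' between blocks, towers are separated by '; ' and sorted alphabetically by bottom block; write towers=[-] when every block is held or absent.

towers=[A/E; B; D/C/F] holding=-

step 1 (stack(E, A)): towers=[A/E; D/C/F/B] holding=-
step 2 (unstack(B, F)): towers=[A/E; D/C/F] holding=B
step 3 (putdown(B)): towers=[A/E; B; D/C/F] holding=-
step 4 (unstack(D, B)) [no-op]: towers=[A/E; B; D/C/F] holding=-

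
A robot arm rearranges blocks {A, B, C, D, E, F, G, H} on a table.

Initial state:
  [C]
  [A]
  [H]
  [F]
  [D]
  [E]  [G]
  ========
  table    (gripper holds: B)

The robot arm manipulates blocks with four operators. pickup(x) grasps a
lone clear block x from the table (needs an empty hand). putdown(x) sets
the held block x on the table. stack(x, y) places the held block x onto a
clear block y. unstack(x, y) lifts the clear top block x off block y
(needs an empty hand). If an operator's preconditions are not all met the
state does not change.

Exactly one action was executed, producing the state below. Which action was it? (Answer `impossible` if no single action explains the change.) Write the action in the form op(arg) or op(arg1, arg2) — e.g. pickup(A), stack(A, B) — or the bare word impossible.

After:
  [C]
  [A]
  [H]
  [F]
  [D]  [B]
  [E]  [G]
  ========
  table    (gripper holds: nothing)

stack(B, G)

target: towers=[E/D/F/H/A/C; G/B] holding=-
        putdown(B) → towers=[B; E/D/F/H/A/C; G] holding=-
       stack(B, G) → towers=[E/D/F/H/A/C; G/B] holding=-  ← match
       stack(B, C) → towers=[E/D/F/H/A/C/B; G] holding=-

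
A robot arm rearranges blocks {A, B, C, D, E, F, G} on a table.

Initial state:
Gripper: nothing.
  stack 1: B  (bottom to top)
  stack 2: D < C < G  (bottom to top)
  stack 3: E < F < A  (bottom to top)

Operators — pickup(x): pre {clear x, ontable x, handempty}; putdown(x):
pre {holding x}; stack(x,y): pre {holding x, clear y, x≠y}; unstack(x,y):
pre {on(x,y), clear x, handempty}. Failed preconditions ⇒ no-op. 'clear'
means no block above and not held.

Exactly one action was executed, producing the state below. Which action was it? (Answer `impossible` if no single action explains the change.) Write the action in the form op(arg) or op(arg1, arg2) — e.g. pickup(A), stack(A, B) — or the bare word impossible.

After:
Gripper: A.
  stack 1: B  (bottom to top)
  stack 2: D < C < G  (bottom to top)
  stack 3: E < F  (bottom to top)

target: towers=[B; D/C/G; E/F] holding=A
         pickup(B) → towers=[D/C/G; E/F/A] holding=B
     unstack(G, C) → towers=[B; D/C; E/F/A] holding=G
     unstack(A, F) → towers=[B; D/C/G; E/F] holding=A  ← match

unstack(A, F)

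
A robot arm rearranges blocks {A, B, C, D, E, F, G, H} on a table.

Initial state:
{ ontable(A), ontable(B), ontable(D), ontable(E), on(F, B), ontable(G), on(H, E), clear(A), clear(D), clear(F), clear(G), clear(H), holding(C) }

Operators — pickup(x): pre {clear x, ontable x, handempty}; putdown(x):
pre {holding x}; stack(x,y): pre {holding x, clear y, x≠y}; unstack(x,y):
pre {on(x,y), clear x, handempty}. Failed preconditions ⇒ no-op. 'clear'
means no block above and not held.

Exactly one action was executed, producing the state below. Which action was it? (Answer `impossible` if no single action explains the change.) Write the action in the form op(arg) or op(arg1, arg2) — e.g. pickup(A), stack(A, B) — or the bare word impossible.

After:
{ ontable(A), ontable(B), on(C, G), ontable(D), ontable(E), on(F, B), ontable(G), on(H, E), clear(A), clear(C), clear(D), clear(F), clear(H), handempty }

target: towers=[A; B/F; D; E/H; G/C] holding=-
        putdown(C) → towers=[A; B/F; C; D; E/H; G] holding=-
       stack(C, G) → towers=[A; B/F; D; E/H; G/C] holding=-  ← match
       stack(C, A) → towers=[A/C; B/F; D; E/H; G] holding=-
       stack(C, H) → towers=[A; B/F; D; E/H/C; G] holding=-
       stack(C, F) → towers=[A; B/F/C; D; E/H; G] holding=-
       stack(C, D) → towers=[A; B/F; D/C; E/H; G] holding=-

stack(C, G)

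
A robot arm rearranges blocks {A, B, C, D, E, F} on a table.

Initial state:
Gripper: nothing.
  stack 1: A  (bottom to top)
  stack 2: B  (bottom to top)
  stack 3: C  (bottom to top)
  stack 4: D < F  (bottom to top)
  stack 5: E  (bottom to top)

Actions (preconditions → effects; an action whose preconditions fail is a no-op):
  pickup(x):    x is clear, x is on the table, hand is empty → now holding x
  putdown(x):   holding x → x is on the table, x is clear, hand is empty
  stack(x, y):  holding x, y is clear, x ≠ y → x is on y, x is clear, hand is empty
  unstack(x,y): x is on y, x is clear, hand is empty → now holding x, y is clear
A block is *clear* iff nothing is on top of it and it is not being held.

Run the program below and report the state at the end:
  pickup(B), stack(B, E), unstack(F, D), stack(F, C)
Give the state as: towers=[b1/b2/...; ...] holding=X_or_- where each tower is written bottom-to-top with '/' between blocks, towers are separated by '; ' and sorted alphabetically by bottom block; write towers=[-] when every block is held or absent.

towers=[A; C/F; D; E/B] holding=-

step 1 (pickup(B)): towers=[A; C; D/F; E] holding=B
step 2 (stack(B, E)): towers=[A; C; D/F; E/B] holding=-
step 3 (unstack(F, D)): towers=[A; C; D; E/B] holding=F
step 4 (stack(F, C)): towers=[A; C/F; D; E/B] holding=-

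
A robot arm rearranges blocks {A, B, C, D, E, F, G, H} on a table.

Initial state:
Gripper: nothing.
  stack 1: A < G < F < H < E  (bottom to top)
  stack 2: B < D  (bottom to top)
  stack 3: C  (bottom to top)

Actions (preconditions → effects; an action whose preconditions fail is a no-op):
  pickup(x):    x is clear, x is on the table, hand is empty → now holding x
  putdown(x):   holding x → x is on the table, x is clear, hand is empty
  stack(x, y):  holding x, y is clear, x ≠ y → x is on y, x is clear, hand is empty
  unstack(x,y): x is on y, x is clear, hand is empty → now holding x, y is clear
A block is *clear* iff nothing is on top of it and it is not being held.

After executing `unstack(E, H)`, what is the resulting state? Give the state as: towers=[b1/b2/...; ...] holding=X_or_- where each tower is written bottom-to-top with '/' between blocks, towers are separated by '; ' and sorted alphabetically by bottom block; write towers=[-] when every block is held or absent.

before: towers=[A/G/F/H/E; B/D; C] holding=-
pre[unstack(E, H)]: on(E,H) ✓, clear(E) ✓, handempty ✓
all met → apply unstack(E, H)
after:  towers=[A/G/F/H; B/D; C] holding=E

towers=[A/G/F/H; B/D; C] holding=E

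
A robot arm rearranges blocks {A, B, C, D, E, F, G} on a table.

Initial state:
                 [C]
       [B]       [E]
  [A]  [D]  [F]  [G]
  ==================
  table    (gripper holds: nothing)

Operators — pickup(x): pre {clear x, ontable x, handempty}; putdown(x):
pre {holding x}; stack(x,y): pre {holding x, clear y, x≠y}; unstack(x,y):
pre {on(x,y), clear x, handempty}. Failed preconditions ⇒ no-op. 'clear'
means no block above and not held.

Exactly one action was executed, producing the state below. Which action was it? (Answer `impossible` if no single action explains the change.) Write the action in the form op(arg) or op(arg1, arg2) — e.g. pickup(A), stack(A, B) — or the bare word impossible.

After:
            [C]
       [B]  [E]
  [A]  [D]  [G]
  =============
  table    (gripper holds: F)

pickup(F)

target: towers=[A; D/B; G/E/C] holding=F
     unstack(B, D) → towers=[A; D; F; G/E/C] holding=B
         pickup(F) → towers=[A; D/B; G/E/C] holding=F  ← match
         pickup(A) → towers=[D/B; F; G/E/C] holding=A
     unstack(C, E) → towers=[A; D/B; F; G/E] holding=C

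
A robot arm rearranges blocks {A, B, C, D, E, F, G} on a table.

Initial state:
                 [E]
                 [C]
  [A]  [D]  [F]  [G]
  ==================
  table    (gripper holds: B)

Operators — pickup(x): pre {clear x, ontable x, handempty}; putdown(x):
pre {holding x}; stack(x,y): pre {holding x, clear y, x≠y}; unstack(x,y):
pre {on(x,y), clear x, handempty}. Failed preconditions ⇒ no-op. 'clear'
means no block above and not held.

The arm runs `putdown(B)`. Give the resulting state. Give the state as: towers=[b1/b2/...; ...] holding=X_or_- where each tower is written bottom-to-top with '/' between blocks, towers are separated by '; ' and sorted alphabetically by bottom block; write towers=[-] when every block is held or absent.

before: towers=[A; D; F; G/C/E] holding=B
pre[putdown(B)]: holding(B) yes
all met → apply putdown(B)
after:  towers=[A; B; D; F; G/C/E] holding=-

towers=[A; B; D; F; G/C/E] holding=-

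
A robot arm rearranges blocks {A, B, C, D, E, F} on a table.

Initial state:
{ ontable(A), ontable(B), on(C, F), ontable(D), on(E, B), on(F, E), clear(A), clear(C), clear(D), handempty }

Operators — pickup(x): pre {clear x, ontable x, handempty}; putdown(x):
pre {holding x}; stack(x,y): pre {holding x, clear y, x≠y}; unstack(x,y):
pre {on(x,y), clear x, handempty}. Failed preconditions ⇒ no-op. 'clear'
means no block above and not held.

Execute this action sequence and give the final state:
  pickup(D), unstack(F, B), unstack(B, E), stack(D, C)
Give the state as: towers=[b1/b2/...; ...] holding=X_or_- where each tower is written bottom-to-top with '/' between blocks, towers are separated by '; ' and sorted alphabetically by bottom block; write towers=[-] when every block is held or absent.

step 1 (pickup(D)): towers=[A; B/E/F/C] holding=D
step 2 (unstack(F, B)) [no-op]: towers=[A; B/E/F/C] holding=D
step 3 (unstack(B, E)) [no-op]: towers=[A; B/E/F/C] holding=D
step 4 (stack(D, C)): towers=[A; B/E/F/C/D] holding=-

towers=[A; B/E/F/C/D] holding=-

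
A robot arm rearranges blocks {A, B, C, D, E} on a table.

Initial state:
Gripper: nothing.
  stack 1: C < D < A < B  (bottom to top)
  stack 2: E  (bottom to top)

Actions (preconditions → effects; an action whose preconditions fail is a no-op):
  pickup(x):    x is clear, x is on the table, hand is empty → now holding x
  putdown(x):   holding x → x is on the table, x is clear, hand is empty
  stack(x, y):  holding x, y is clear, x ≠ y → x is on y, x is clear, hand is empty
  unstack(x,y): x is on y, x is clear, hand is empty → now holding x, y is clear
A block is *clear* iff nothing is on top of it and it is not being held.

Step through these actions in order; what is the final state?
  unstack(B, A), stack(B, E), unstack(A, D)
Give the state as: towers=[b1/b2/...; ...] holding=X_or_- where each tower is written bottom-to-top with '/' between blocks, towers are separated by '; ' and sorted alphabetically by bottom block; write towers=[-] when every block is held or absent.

step 1 (unstack(B, A)): towers=[C/D/A; E] holding=B
step 2 (stack(B, E)): towers=[C/D/A; E/B] holding=-
step 3 (unstack(A, D)): towers=[C/D; E/B] holding=A

towers=[C/D; E/B] holding=A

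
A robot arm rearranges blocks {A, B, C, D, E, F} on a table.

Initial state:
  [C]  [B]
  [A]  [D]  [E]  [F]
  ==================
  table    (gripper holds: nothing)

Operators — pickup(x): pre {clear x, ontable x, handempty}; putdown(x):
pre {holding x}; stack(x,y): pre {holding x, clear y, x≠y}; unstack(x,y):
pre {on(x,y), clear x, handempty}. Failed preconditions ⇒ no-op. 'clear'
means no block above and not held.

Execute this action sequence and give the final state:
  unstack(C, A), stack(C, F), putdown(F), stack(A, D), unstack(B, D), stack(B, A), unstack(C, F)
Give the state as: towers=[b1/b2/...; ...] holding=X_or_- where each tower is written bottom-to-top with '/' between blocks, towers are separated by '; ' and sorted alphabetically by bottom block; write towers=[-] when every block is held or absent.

step 1 (unstack(C, A)): towers=[A; D/B; E; F] holding=C
step 2 (stack(C, F)): towers=[A; D/B; E; F/C] holding=-
step 3 (putdown(F)) [no-op]: towers=[A; D/B; E; F/C] holding=-
step 4 (stack(A, D)) [no-op]: towers=[A; D/B; E; F/C] holding=-
step 5 (unstack(B, D)): towers=[A; D; E; F/C] holding=B
step 6 (stack(B, A)): towers=[A/B; D; E; F/C] holding=-
step 7 (unstack(C, F)): towers=[A/B; D; E; F] holding=C

towers=[A/B; D; E; F] holding=C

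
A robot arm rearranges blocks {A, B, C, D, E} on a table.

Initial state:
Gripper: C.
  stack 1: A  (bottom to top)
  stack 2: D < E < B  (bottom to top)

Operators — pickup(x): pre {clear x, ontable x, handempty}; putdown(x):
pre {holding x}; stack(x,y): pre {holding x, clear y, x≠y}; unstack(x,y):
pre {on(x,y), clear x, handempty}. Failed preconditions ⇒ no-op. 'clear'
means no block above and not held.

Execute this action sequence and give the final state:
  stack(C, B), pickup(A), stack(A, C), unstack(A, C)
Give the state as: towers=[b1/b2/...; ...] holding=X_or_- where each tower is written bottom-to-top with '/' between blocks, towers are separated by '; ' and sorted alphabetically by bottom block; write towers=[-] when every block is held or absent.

towers=[D/E/B/C] holding=A

step 1 (stack(C, B)): towers=[A; D/E/B/C] holding=-
step 2 (pickup(A)): towers=[D/E/B/C] holding=A
step 3 (stack(A, C)): towers=[D/E/B/C/A] holding=-
step 4 (unstack(A, C)): towers=[D/E/B/C] holding=A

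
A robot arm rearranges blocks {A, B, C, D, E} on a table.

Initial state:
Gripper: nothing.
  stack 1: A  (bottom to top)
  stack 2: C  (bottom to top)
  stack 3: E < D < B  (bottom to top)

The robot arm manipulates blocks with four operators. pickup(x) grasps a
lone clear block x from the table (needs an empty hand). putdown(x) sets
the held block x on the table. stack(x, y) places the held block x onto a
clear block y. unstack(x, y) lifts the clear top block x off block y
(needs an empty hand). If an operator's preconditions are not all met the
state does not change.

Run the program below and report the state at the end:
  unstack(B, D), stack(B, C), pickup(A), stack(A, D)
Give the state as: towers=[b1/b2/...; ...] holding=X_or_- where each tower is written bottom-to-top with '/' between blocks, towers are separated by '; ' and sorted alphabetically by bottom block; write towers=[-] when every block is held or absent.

towers=[C/B; E/D/A] holding=-

step 1 (unstack(B, D)): towers=[A; C; E/D] holding=B
step 2 (stack(B, C)): towers=[A; C/B; E/D] holding=-
step 3 (pickup(A)): towers=[C/B; E/D] holding=A
step 4 (stack(A, D)): towers=[C/B; E/D/A] holding=-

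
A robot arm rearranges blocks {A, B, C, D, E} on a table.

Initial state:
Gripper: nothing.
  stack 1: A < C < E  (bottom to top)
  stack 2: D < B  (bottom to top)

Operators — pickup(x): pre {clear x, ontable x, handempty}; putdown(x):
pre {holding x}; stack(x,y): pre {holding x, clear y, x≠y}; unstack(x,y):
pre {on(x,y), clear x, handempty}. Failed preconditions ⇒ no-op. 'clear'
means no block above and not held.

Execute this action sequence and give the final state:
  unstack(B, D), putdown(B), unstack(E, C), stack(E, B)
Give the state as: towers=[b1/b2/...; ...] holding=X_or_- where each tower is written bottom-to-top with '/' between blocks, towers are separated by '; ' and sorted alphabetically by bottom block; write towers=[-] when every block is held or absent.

towers=[A/C; B/E; D] holding=-

step 1 (unstack(B, D)): towers=[A/C/E; D] holding=B
step 2 (putdown(B)): towers=[A/C/E; B; D] holding=-
step 3 (unstack(E, C)): towers=[A/C; B; D] holding=E
step 4 (stack(E, B)): towers=[A/C; B/E; D] holding=-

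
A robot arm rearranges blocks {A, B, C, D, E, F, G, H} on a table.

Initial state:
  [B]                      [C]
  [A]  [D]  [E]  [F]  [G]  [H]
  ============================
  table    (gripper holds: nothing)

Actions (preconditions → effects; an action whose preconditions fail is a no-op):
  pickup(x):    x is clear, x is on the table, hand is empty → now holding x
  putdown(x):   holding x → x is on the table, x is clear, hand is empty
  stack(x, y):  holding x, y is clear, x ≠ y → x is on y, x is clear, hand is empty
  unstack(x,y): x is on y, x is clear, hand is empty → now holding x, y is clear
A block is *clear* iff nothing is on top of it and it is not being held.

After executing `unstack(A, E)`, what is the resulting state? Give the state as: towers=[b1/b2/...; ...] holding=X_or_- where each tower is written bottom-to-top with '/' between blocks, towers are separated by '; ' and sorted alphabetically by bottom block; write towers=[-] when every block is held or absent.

towers=[A/B; D; E; F; G; H/C] holding=-

before: towers=[A/B; D; E; F; G; H/C] holding=-
pre[unstack(A, E)]: on(A,E) ✗, clear(A) ✗, handempty ✓
on(A,E), clear(A) unmet → unstack(A, E) is a no-op
after:  towers=[A/B; D; E; F; G; H/C] holding=-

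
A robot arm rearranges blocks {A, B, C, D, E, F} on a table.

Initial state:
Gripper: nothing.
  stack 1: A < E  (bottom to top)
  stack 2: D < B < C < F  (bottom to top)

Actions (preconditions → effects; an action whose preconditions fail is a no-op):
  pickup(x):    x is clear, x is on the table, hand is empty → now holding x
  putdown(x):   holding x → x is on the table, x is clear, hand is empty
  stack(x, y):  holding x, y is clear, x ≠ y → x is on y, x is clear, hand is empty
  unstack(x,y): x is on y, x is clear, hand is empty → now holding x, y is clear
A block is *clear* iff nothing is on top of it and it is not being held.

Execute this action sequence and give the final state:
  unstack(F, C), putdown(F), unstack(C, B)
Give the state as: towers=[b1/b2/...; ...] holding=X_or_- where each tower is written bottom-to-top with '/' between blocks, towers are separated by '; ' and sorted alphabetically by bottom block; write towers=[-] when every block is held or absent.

towers=[A/E; D/B; F] holding=C

step 1 (unstack(F, C)): towers=[A/E; D/B/C] holding=F
step 2 (putdown(F)): towers=[A/E; D/B/C; F] holding=-
step 3 (unstack(C, B)): towers=[A/E; D/B; F] holding=C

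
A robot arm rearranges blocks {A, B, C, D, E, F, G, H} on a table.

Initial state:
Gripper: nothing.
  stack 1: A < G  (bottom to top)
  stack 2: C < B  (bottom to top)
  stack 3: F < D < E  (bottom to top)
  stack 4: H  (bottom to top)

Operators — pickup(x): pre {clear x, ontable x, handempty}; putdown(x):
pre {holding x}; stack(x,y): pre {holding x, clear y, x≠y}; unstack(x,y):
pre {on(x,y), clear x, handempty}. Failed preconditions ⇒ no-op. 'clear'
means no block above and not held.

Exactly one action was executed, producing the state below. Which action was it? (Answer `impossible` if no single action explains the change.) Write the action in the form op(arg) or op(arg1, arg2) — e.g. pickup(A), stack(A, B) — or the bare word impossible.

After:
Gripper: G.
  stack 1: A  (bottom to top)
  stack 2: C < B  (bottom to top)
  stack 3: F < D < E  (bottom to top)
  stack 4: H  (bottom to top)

unstack(G, A)

target: towers=[A; C/B; F/D/E; H] holding=G
     unstack(G, A) → towers=[A; C/B; F/D/E; H] holding=G  ← match
     unstack(E, D) → towers=[A/G; C/B; F/D; H] holding=E
         pickup(H) → towers=[A/G; C/B; F/D/E] holding=H
     unstack(B, C) → towers=[A/G; C; F/D/E; H] holding=B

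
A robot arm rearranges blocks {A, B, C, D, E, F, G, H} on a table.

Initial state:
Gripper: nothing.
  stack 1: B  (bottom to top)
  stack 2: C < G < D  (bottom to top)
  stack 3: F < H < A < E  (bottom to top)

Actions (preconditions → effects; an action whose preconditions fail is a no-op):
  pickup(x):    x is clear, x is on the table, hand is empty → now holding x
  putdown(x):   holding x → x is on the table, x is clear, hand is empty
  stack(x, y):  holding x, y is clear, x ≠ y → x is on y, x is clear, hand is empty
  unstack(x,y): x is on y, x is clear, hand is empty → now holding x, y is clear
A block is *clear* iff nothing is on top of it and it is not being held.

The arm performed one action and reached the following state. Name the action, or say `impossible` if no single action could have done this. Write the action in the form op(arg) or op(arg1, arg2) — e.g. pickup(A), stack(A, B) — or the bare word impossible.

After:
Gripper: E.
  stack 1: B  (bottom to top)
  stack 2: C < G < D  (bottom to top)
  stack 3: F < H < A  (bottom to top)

target: towers=[B; C/G/D; F/H/A] holding=E
     unstack(E, A) → towers=[B; C/G/D; F/H/A] holding=E  ← match
         pickup(B) → towers=[C/G/D; F/H/A/E] holding=B
     unstack(D, G) → towers=[B; C/G; F/H/A/E] holding=D

unstack(E, A)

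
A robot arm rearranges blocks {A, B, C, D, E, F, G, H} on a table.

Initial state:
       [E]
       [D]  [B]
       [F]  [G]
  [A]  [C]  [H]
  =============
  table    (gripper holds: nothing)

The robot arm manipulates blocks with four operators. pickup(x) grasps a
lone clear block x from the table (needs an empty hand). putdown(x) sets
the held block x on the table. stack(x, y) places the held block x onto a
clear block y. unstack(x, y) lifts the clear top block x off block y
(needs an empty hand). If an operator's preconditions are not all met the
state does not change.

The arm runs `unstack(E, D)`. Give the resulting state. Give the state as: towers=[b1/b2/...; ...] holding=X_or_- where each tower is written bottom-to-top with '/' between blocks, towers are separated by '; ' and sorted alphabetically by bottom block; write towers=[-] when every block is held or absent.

before: towers=[A; C/F/D/E; H/G/B] holding=-
pre[unstack(E, D)]: on(E,D) ✓, clear(E) ✓, handempty ✓
all met → apply unstack(E, D)
after:  towers=[A; C/F/D; H/G/B] holding=E

towers=[A; C/F/D; H/G/B] holding=E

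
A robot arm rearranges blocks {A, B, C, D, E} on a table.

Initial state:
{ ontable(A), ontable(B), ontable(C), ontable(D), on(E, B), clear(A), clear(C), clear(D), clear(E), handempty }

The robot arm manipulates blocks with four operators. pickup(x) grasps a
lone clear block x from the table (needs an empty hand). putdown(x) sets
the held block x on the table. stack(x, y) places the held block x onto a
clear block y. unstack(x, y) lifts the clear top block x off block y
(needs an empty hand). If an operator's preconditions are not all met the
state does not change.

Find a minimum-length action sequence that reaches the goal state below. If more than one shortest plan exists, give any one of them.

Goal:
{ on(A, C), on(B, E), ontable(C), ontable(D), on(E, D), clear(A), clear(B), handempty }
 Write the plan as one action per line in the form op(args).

pickup(A)
stack(A, C)
unstack(E, B)
stack(E, D)
pickup(B)
stack(B, E)

step 1 (pickup(A)): towers=[B/E; C; D] holding=A
step 2 (stack(A, C)): towers=[B/E; C/A; D] holding=-
step 3 (unstack(E, B)): towers=[B; C/A; D] holding=E
step 4 (stack(E, D)): towers=[B; C/A; D/E] holding=-
step 5 (pickup(B)): towers=[C/A; D/E] holding=B
step 6 (stack(B, E)): towers=[C/A; D/E/B] holding=-
goal check: towers=[C/A; D/E/B] holding=- — reached (length 6, optimal by BFS)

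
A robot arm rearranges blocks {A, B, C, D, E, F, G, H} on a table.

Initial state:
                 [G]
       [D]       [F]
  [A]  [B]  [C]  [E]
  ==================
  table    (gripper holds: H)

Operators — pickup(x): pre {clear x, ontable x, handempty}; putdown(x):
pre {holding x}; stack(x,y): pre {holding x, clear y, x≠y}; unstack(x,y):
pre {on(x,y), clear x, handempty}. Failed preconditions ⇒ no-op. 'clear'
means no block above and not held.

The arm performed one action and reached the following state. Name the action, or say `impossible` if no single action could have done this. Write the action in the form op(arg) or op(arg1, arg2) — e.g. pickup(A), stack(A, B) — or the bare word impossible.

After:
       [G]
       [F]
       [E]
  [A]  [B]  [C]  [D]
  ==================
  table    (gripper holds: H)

impossible

target: towers=[A; B/E/F/G; C; D] holding=H
        putdown(H) → towers=[A; B/D; C; E/F/G; H] holding=-
       stack(H, G) → towers=[A; B/D; C; E/F/G/H] holding=-
       stack(H, A) → towers=[A/H; B/D; C; E/F/G] holding=-
       stack(H, D) → towers=[A; B/D/H; C; E/F/G] holding=-
       stack(H, C) → towers=[A; B/D; C/H; E/F/G] holding=-
none of the 5 applicable actions match → impossible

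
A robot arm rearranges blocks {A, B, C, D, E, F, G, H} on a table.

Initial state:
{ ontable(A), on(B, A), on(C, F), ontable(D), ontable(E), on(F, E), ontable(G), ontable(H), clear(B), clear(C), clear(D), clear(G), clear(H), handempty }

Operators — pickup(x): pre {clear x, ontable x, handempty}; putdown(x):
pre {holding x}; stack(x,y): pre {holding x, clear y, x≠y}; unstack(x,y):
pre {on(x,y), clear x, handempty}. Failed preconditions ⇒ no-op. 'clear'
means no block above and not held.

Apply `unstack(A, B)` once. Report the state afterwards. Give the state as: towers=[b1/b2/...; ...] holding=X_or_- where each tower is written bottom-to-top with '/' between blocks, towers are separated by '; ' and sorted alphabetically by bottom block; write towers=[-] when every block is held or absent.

before: towers=[A/B; D; E/F/C; G; H] holding=-
pre[unstack(A, B)]: on(A,B) ✗, clear(A) ✗, handempty ✓
on(A,B), clear(A) unmet → unstack(A, B) is a no-op
after:  towers=[A/B; D; E/F/C; G; H] holding=-

towers=[A/B; D; E/F/C; G; H] holding=-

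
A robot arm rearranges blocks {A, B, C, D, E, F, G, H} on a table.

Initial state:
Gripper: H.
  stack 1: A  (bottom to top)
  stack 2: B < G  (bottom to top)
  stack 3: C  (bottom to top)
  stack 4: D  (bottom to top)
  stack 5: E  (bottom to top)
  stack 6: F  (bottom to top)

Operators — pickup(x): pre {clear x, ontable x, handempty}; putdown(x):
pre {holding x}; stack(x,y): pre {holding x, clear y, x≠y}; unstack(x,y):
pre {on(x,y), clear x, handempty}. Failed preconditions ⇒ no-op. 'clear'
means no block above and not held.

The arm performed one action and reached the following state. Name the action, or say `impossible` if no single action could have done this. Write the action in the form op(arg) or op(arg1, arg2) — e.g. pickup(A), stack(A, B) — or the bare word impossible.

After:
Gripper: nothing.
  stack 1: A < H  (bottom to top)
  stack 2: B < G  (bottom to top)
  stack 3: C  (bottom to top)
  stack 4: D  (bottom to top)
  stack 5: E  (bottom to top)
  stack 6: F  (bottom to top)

target: towers=[A/H; B/G; C; D; E; F] holding=-
        putdown(H) → towers=[A; B/G; C; D; E; F; H] holding=-
       stack(H, G) → towers=[A; B/G/H; C; D; E; F] holding=-
       stack(H, A) → towers=[A/H; B/G; C; D; E; F] holding=-  ← match
       stack(H, E) → towers=[A; B/G; C; D; E/H; F] holding=-
       stack(H, F) → towers=[A; B/G; C; D; E; F/H] holding=-
       stack(H, D) → towers=[A; B/G; C; D/H; E; F] holding=-
       stack(H, C) → towers=[A; B/G; C/H; D; E; F] holding=-

stack(H, A)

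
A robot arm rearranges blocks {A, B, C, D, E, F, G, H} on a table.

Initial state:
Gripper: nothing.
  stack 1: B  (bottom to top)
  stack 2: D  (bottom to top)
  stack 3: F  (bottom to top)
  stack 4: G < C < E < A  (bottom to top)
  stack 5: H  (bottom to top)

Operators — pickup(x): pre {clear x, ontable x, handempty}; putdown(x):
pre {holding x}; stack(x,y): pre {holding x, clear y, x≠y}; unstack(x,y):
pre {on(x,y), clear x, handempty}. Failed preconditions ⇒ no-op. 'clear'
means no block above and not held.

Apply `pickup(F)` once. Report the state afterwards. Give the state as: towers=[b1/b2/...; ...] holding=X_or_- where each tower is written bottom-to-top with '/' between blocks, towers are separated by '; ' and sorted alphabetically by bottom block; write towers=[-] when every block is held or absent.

towers=[B; D; G/C/E/A; H] holding=F

before: towers=[B; D; F; G/C/E/A; H] holding=-
pre[pickup(F)]: clear(F) ✓, ontable(F) ✓, handempty ✓
all met → apply pickup(F)
after:  towers=[B; D; G/C/E/A; H] holding=F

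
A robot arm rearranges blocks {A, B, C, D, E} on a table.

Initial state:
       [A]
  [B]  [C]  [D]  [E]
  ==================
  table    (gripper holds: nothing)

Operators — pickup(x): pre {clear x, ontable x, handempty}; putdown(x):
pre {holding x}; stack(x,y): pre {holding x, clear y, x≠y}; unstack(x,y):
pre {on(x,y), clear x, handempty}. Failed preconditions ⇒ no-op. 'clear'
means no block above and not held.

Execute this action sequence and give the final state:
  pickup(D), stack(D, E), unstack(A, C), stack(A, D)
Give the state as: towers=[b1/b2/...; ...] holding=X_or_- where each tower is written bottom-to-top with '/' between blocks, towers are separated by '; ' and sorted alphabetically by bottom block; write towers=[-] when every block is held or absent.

step 1 (pickup(D)): towers=[B; C/A; E] holding=D
step 2 (stack(D, E)): towers=[B; C/A; E/D] holding=-
step 3 (unstack(A, C)): towers=[B; C; E/D] holding=A
step 4 (stack(A, D)): towers=[B; C; E/D/A] holding=-

towers=[B; C; E/D/A] holding=-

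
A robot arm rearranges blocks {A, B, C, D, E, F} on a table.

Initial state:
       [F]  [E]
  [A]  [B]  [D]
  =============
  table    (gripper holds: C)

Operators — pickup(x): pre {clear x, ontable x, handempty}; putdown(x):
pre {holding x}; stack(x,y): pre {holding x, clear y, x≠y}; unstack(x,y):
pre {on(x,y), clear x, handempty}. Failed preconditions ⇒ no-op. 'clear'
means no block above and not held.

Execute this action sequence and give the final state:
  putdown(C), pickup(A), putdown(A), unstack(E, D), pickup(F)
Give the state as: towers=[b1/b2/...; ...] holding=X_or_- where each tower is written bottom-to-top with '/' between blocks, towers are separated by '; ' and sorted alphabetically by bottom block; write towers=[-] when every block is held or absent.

towers=[A; B/F; C; D] holding=E

step 1 (putdown(C)): towers=[A; B/F; C; D/E] holding=-
step 2 (pickup(A)): towers=[B/F; C; D/E] holding=A
step 3 (putdown(A)): towers=[A; B/F; C; D/E] holding=-
step 4 (unstack(E, D)): towers=[A; B/F; C; D] holding=E
step 5 (pickup(F)) [no-op]: towers=[A; B/F; C; D] holding=E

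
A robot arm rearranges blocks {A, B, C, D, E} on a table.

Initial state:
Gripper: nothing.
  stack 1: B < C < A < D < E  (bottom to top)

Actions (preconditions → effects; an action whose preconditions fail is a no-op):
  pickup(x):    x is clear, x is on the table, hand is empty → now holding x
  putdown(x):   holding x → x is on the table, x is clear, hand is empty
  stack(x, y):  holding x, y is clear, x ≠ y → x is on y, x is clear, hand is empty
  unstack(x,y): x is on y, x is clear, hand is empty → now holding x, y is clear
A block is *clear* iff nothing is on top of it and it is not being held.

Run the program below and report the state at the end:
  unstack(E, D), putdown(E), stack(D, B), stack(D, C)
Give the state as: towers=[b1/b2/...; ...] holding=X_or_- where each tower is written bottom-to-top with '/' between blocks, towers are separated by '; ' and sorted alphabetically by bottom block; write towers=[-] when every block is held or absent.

step 1 (unstack(E, D)): towers=[B/C/A/D] holding=E
step 2 (putdown(E)): towers=[B/C/A/D; E] holding=-
step 3 (stack(D, B)) [no-op]: towers=[B/C/A/D; E] holding=-
step 4 (stack(D, C)) [no-op]: towers=[B/C/A/D; E] holding=-

towers=[B/C/A/D; E] holding=-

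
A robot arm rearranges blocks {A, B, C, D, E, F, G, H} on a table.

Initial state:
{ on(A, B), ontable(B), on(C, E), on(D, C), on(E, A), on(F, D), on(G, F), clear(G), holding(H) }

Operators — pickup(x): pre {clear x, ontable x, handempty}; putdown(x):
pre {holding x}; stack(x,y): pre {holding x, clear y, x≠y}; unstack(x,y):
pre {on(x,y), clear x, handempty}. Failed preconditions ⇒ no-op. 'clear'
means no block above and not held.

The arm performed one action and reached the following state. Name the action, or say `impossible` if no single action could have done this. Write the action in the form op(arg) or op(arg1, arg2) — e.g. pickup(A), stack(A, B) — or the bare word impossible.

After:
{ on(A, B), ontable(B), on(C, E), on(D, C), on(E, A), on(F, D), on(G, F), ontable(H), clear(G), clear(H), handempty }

target: towers=[B/A/E/C/D/F/G; H] holding=-
        putdown(H) → towers=[B/A/E/C/D/F/G; H] holding=-  ← match
       stack(H, G) → towers=[B/A/E/C/D/F/G/H] holding=-

putdown(H)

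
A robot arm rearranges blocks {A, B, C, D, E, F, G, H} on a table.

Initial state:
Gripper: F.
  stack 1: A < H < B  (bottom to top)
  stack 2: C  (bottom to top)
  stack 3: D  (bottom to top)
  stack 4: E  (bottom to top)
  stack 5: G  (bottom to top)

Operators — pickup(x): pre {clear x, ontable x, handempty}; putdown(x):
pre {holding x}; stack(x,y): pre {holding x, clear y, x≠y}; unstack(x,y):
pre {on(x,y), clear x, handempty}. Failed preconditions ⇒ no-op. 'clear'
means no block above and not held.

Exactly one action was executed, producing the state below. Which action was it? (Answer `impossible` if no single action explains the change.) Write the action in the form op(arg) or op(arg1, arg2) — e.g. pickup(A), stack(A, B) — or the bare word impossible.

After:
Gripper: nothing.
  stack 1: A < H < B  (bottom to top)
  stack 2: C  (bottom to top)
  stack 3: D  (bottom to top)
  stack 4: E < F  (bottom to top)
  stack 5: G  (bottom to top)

target: towers=[A/H/B; C; D; E/F; G] holding=-
        putdown(F) → towers=[A/H/B; C; D; E; F; G] holding=-
       stack(F, G) → towers=[A/H/B; C; D; E; G/F] holding=-
       stack(F, E) → towers=[A/H/B; C; D; E/F; G] holding=-  ← match
       stack(F, B) → towers=[A/H/B/F; C; D; E; G] holding=-
       stack(F, D) → towers=[A/H/B; C; D/F; E; G] holding=-
       stack(F, C) → towers=[A/H/B; C/F; D; E; G] holding=-

stack(F, E)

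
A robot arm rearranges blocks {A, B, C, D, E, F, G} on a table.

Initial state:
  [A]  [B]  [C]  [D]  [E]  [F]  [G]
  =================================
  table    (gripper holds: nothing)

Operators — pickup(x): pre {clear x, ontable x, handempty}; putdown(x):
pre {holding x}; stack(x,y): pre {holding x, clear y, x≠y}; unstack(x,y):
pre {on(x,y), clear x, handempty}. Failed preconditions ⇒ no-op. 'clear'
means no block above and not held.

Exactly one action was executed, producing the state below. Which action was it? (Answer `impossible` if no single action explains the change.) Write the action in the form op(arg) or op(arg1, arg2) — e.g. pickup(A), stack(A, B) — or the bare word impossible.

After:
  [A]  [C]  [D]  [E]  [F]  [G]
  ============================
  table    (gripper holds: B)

pickup(B)

target: towers=[A; C; D; E; F; G] holding=B
         pickup(B) → towers=[A; C; D; E; F; G] holding=B  ← match
         pickup(F) → towers=[A; B; C; D; E; G] holding=F
         pickup(G) → towers=[A; B; C; D; E; F] holding=G
         pickup(D) → towers=[A; B; C; E; F; G] holding=D
         pickup(A) → towers=[B; C; D; E; F; G] holding=A
         pickup(E) → towers=[A; B; C; D; F; G] holding=E
         pickup(C) → towers=[A; B; D; E; F; G] holding=C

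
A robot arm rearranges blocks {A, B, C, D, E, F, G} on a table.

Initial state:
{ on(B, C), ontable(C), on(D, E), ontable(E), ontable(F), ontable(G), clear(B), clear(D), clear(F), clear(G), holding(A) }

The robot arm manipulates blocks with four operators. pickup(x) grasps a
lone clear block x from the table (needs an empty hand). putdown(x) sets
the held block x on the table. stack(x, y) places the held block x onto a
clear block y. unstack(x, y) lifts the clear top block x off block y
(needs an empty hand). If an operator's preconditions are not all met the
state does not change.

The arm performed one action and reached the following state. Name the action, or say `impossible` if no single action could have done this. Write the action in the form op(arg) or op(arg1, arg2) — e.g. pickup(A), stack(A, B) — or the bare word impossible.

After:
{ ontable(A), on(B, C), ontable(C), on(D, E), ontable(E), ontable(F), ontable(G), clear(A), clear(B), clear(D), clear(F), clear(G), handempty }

target: towers=[A; C/B; E/D; F; G] holding=-
        putdown(A) → towers=[A; C/B; E/D; F; G] holding=-  ← match
       stack(A, B) → towers=[C/B/A; E/D; F; G] holding=-
       stack(A, F) → towers=[C/B; E/D; F/A; G] holding=-
       stack(A, G) → towers=[C/B; E/D; F; G/A] holding=-
       stack(A, D) → towers=[C/B; E/D/A; F; G] holding=-

putdown(A)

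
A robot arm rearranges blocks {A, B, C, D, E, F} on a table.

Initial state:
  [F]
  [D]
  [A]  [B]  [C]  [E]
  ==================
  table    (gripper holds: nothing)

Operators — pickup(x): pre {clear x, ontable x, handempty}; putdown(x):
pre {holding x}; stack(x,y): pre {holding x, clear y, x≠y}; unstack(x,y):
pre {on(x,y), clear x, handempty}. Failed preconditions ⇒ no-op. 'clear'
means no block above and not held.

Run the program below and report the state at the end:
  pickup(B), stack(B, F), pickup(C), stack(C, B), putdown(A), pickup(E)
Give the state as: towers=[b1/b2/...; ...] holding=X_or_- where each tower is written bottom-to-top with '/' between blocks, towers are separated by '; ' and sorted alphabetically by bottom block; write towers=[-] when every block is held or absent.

step 1 (pickup(B)): towers=[A/D/F; C; E] holding=B
step 2 (stack(B, F)): towers=[A/D/F/B; C; E] holding=-
step 3 (pickup(C)): towers=[A/D/F/B; E] holding=C
step 4 (stack(C, B)): towers=[A/D/F/B/C; E] holding=-
step 5 (putdown(A)) [no-op]: towers=[A/D/F/B/C; E] holding=-
step 6 (pickup(E)): towers=[A/D/F/B/C] holding=E

towers=[A/D/F/B/C] holding=E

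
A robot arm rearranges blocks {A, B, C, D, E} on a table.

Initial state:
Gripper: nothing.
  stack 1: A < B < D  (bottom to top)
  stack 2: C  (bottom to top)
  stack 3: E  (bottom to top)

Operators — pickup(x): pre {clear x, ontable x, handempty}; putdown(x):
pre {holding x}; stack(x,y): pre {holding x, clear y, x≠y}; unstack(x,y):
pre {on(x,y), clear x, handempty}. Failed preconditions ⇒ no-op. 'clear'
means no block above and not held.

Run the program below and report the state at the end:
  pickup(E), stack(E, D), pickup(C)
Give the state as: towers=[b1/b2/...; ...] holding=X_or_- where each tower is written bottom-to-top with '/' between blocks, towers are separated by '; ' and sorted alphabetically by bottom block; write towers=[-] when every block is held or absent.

step 1 (pickup(E)): towers=[A/B/D; C] holding=E
step 2 (stack(E, D)): towers=[A/B/D/E; C] holding=-
step 3 (pickup(C)): towers=[A/B/D/E] holding=C

towers=[A/B/D/E] holding=C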